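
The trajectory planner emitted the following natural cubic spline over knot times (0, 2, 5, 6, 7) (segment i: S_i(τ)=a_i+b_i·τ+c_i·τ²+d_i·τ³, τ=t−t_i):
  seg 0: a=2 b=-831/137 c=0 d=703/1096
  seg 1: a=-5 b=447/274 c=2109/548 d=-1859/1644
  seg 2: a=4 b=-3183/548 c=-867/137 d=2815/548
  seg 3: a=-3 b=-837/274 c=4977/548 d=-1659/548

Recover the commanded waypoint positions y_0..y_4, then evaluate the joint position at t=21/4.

y_0 = S_0(0) = a_0 = 2
y_1 = S_1(0) = a_1 = -5
y_2 = S_2(0) = a_2 = 4
y_3 = S_3(0) = a_3 = -3
y_4 = S_3(1) = 0
t_q=21/4 is in segment 2 (τ=1/4); S_2(τ)=78303/35072

y_0=2 y_1=-5 y_2=4 y_3=-3 y_4=0
S(21/4) = 78303/35072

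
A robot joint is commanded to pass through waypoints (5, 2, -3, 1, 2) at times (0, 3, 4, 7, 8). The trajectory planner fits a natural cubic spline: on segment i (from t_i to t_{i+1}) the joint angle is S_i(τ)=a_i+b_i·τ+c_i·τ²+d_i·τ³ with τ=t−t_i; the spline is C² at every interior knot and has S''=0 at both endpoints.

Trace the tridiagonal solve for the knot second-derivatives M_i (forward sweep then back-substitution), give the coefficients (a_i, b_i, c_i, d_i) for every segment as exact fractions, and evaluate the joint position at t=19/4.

  seg 0: a=5 b=383/432 c=0 d=-815/3888
  seg 1: a=2 b=-1031/216 c=-815/432 d=239/144
  seg 2: a=-3 b=-1541/432 c=167/54 d=-1891/3888
  seg 3: a=1 b=401/216 c=-185/144 d=185/432
S(19/4) = -12721/3072

Δ: Δ0=-1, Δ1=-5, Δ2=4/3, Δ3=1
row 1: diag=8, rhs=-24; c'=1/8, d'=-3
row 2: denom=8−1·1/8=63/8; d'=(38−1·-3)/(63/8)=328/63
row 3: denom=8−3·8/21=48/7; d'=(-2−3·328/63)/(48/7)=-185/72
back: M3=-185/72
back: M2=328/63−8/21·-185/72=167/27
back: M1=-3−1/8·167/27=-815/216
M: M0=0, M1=-815/216, M2=167/27, M3=-185/72, M4=0
seg 0: a=5, c=M0/2=0, d=(M1−M0)/(6·3)=-815/3888, b=Δ0−h0·(2M0+M1)/6=383/432
seg 1: a=2, c=M1/2=-815/432, d=(M2−M1)/(6·1)=239/144, b=Δ1−h1·(2M1+M2)/6=-1031/216
seg 2: a=-3, c=M2/2=167/54, d=(M3−M2)/(6·3)=-1891/3888, b=Δ2−h2·(2M2+M3)/6=-1541/432
seg 3: a=1, c=M3/2=-185/144, d=(M4−M3)/(6·1)=185/432, b=Δ3−h3·(2M3+M4)/6=401/216
t_q=19/4 → seg 2, τ=3/4; S=-3+-1541/432·τ+167/54·τ²+-1891/3888·τ³=-12721/3072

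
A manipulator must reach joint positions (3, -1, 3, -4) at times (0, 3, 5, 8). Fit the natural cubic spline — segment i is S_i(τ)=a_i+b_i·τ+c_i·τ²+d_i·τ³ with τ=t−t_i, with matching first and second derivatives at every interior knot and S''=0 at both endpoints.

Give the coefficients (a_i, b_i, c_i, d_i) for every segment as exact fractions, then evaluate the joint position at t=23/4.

Δ: Δ0=-4/3, Δ1=2, Δ2=-7/3
row 1: diag=10, rhs=20; c'=1/5, d'=2
row 2: denom=10−2·1/5=48/5; d'=(-26−2·2)/(48/5)=-25/8
back: M2=-25/8
back: M1=2−1/5·-25/8=21/8
M: M0=0, M1=21/8, M2=-25/8, M3=0
seg 0: a=3, c=M0/2=0, d=(M1−M0)/(6·3)=7/48, b=Δ0−h0·(2M0+M1)/6=-127/48
seg 1: a=-1, c=M1/2=21/16, d=(M2−M1)/(6·2)=-23/48, b=Δ1−h1·(2M1+M2)/6=31/24
seg 2: a=3, c=M2/2=-25/16, d=(M3−M2)/(6·3)=25/144, b=Δ2−h2·(2M2+M3)/6=19/24
t_q=23/4 → seg 2, τ=3/4; S=3+19/24·τ+-25/16·τ²+25/144·τ³=2855/1024

  seg 0: a=3 b=-127/48 c=0 d=7/48
  seg 1: a=-1 b=31/24 c=21/16 d=-23/48
  seg 2: a=3 b=19/24 c=-25/16 d=25/144
S(23/4) = 2855/1024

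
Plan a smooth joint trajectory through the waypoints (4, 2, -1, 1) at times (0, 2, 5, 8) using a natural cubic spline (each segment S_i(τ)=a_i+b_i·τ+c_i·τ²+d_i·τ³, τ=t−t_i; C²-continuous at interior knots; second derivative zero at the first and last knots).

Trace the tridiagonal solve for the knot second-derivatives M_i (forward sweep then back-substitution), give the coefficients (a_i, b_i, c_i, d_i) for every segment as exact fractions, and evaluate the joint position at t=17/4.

  seg 0: a=4 b=-101/111 c=0 d=-5/222
  seg 1: a=2 b=-131/111 c=-5/37 d=65/999
  seg 2: a=-1 b=-26/111 c=50/111 d=-50/999
S(17/4) = -1417/2368

Δ: Δ0=-1, Δ1=-1, Δ2=2/3
row 1: diag=10, rhs=0; c'=3/10, d'=0
row 2: denom=12−3·3/10=111/10; d'=(10−3·0)/(111/10)=100/111
back: M2=100/111
back: M1=0−3/10·100/111=-10/37
M: M0=0, M1=-10/37, M2=100/111, M3=0
seg 0: a=4, c=M0/2=0, d=(M1−M0)/(6·2)=-5/222, b=Δ0−h0·(2M0+M1)/6=-101/111
seg 1: a=2, c=M1/2=-5/37, d=(M2−M1)/(6·3)=65/999, b=Δ1−h1·(2M1+M2)/6=-131/111
seg 2: a=-1, c=M2/2=50/111, d=(M3−M2)/(6·3)=-50/999, b=Δ2−h2·(2M2+M3)/6=-26/111
t_q=17/4 → seg 1, τ=9/4; S=2+-131/111·τ+-5/37·τ²+65/999·τ³=-1417/2368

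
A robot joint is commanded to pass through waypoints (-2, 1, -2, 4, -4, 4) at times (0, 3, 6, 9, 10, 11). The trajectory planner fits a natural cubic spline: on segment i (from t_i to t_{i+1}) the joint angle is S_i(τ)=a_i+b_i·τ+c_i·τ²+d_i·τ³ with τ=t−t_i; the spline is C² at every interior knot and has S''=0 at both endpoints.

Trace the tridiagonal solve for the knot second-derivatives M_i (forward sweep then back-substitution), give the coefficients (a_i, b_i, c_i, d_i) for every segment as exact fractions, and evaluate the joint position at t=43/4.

Δ: Δ0=1, Δ1=-1, Δ2=2, Δ3=-8, Δ4=8
row 1: diag=12, rhs=-12; c'=1/4, d'=-1
row 2: denom=12−3·1/4=45/4; d'=(18−3·-1)/(45/4)=28/15
row 3: denom=8−3·4/15=36/5; d'=(-60−3·28/15)/(36/5)=-82/9
row 4: denom=4−1·5/36=139/36; d'=(96−1·-82/9)/(139/36)=3784/139
back: M4=3784/139
back: M3=-82/9−5/36·3784/139=-1792/139
back: M2=28/15−4/15·-1792/139=2212/417
back: M1=-1−1/4·2212/417=-970/417
M: M0=0, M1=-970/417, M2=2212/417, M3=-1792/139, M4=3784/139, M5=0
seg 0: a=-2, c=M0/2=0, d=(M1−M0)/(6·3)=-485/3753, b=Δ0−h0·(2M0+M1)/6=902/417
seg 1: a=1, c=M1/2=-485/417, d=(M2−M1)/(6·3)=1591/3753, b=Δ1−h1·(2M1+M2)/6=-553/417
seg 2: a=-2, c=M2/2=1106/417, d=(M3−M2)/(6·3)=-3794/3753, b=Δ2−h2·(2M2+M3)/6=1310/417
seg 3: a=4, c=M3/2=-896/139, d=(M4−M3)/(6·1)=2788/417, b=Δ3−h3·(2M3+M4)/6=-3436/417
seg 4: a=-4, c=M4/2=1892/139, d=(M5−M4)/(6·1)=-1892/417, b=Δ4−h4·(2M4+M5)/6=-448/417
t_q=43/4 → seg 4, τ=3/4; S=-4+-448/417·τ+1892/139·τ²+-1892/417·τ³=2083/2224

  seg 0: a=-2 b=902/417 c=0 d=-485/3753
  seg 1: a=1 b=-553/417 c=-485/417 d=1591/3753
  seg 2: a=-2 b=1310/417 c=1106/417 d=-3794/3753
  seg 3: a=4 b=-3436/417 c=-896/139 d=2788/417
  seg 4: a=-4 b=-448/417 c=1892/139 d=-1892/417
S(43/4) = 2083/2224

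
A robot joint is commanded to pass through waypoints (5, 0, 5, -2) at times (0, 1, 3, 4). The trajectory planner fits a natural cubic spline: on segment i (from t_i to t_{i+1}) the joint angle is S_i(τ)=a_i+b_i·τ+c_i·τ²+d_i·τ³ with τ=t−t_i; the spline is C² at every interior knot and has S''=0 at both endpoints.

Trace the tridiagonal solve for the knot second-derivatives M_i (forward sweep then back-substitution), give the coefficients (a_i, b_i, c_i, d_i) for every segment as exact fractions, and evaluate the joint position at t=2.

  seg 0: a=5 b=-7 c=0 d=2
  seg 1: a=0 b=-1 c=6 d=-17/8
  seg 2: a=5 b=-5/2 c=-27/4 d=9/4
S(2) = 23/8

Δ: Δ0=-5, Δ1=5/2, Δ2=-7
row 1: diag=6, rhs=45; c'=1/3, d'=15/2
row 2: denom=6−2·1/3=16/3; d'=(-57−2·15/2)/(16/3)=-27/2
back: M2=-27/2
back: M1=15/2−1/3·-27/2=12
M: M0=0, M1=12, M2=-27/2, M3=0
seg 0: a=5, c=M0/2=0, d=(M1−M0)/(6·1)=2, b=Δ0−h0·(2M0+M1)/6=-7
seg 1: a=0, c=M1/2=6, d=(M2−M1)/(6·2)=-17/8, b=Δ1−h1·(2M1+M2)/6=-1
seg 2: a=5, c=M2/2=-27/4, d=(M3−M2)/(6·1)=9/4, b=Δ2−h2·(2M2+M3)/6=-5/2
t_q=2 → seg 1, τ=1; S=0+-1·τ+6·τ²+-17/8·τ³=23/8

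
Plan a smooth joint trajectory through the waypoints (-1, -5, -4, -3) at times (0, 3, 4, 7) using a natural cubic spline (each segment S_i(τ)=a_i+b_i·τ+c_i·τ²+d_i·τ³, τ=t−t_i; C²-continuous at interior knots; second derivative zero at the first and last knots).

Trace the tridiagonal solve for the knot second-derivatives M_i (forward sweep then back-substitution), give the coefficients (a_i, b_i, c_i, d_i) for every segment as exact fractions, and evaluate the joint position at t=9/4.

  seg 0: a=-1 b=-142/63 c=0 d=58/567
  seg 1: a=-5 b=32/63 c=58/63 d=-3/7
  seg 2: a=-4 b=67/63 c=-23/63 d=23/567
S(9/4) = -157/32

Δ: Δ0=-4/3, Δ1=1, Δ2=1/3
row 1: diag=8, rhs=14; c'=1/8, d'=7/4
row 2: denom=8−1·1/8=63/8; d'=(-4−1·7/4)/(63/8)=-46/63
back: M2=-46/63
back: M1=7/4−1/8·-46/63=116/63
M: M0=0, M1=116/63, M2=-46/63, M3=0
seg 0: a=-1, c=M0/2=0, d=(M1−M0)/(6·3)=58/567, b=Δ0−h0·(2M0+M1)/6=-142/63
seg 1: a=-5, c=M1/2=58/63, d=(M2−M1)/(6·1)=-3/7, b=Δ1−h1·(2M1+M2)/6=32/63
seg 2: a=-4, c=M2/2=-23/63, d=(M3−M2)/(6·3)=23/567, b=Δ2−h2·(2M2+M3)/6=67/63
t_q=9/4 → seg 0, τ=9/4; S=-1+-142/63·τ+0·τ²+58/567·τ³=-157/32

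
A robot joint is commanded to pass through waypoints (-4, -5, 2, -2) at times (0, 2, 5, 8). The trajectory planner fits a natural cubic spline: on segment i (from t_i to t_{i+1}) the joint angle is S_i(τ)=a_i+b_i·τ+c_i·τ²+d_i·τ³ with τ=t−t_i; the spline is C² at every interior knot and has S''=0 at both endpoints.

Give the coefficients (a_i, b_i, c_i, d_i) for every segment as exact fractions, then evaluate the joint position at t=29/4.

Δ: Δ0=-1/2, Δ1=7/3, Δ2=-4/3
row 1: diag=10, rhs=17; c'=3/10, d'=17/10
row 2: denom=12−3·3/10=111/10; d'=(-22−3·17/10)/(111/10)=-271/111
back: M2=-271/111
back: M1=17/10−3/10·-271/111=90/37
M: M0=0, M1=90/37, M2=-271/111, M3=0
seg 0: a=-4, c=M0/2=0, d=(M1−M0)/(6·2)=15/74, b=Δ0−h0·(2M0+M1)/6=-97/74
seg 1: a=-5, c=M1/2=45/37, d=(M2−M1)/(6·3)=-541/1998, b=Δ1−h1·(2M1+M2)/6=83/74
seg 2: a=2, c=M2/2=-271/222, d=(M3−M2)/(6·3)=271/1998, b=Δ2−h2·(2M2+M3)/6=41/37
t_q=29/4 → seg 2, τ=9/4; S=2+41/37·τ+-271/222·τ²+271/1998·τ³=-671/4736

  seg 0: a=-4 b=-97/74 c=0 d=15/74
  seg 1: a=-5 b=83/74 c=45/37 d=-541/1998
  seg 2: a=2 b=41/37 c=-271/222 d=271/1998
S(29/4) = -671/4736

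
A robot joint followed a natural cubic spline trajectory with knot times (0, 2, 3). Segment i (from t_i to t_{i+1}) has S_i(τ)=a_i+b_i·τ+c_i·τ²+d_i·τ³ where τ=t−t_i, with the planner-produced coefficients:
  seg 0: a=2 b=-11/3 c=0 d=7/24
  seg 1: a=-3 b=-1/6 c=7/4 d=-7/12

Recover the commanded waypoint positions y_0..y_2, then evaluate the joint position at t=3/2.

y_0=2 y_1=-3 y_2=-2
S(3/2) = -161/64

y_0 = S_0(0) = a_0 = 2
y_1 = S_1(0) = a_1 = -3
y_2 = S_1(1) = -2
t_q=3/2 is in segment 0 (τ=3/2); S_0(τ)=-161/64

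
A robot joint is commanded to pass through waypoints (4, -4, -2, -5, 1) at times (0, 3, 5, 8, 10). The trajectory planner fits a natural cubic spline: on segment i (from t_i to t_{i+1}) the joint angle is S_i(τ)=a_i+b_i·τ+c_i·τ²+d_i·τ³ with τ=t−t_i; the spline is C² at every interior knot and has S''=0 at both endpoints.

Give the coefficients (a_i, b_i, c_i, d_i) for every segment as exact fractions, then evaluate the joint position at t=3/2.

Δ: Δ0=-8/3, Δ1=1, Δ2=-1, Δ3=3
row 1: diag=10, rhs=22; c'=1/5, d'=11/5
row 2: denom=10−2·1/5=48/5; d'=(-12−2·11/5)/(48/5)=-41/24
row 3: denom=10−3·5/16=145/16; d'=(24−3·-41/24)/(145/16)=466/145
back: M3=466/145
back: M2=-41/24−5/16·466/145=-236/87
back: M1=11/5−1/5·-236/87=1193/435
M: M0=0, M1=1193/435, M2=-236/87, M3=466/145, M4=0
seg 0: a=4, c=M0/2=0, d=(M1−M0)/(6·3)=1193/7830, b=Δ0−h0·(2M0+M1)/6=-1171/290
seg 1: a=-4, c=M1/2=1193/870, d=(M2−M1)/(6·2)=-791/1740, b=Δ1−h1·(2M1+M2)/6=11/145
seg 2: a=-2, c=M2/2=-118/87, d=(M3−M2)/(6·3)=1289/3915, b=Δ2−h2·(2M2+M3)/6=46/435
seg 3: a=-5, c=M3/2=233/145, d=(M4−M3)/(6·2)=-233/870, b=Δ3−h3·(2M3+M4)/6=373/435
t_q=3/2 → seg 0, τ=3/2; S=4+-1171/290·τ+0·τ²+1193/7830·τ³=-3579/2320

  seg 0: a=4 b=-1171/290 c=0 d=1193/7830
  seg 1: a=-4 b=11/145 c=1193/870 d=-791/1740
  seg 2: a=-2 b=46/435 c=-118/87 d=1289/3915
  seg 3: a=-5 b=373/435 c=233/145 d=-233/870
S(3/2) = -3579/2320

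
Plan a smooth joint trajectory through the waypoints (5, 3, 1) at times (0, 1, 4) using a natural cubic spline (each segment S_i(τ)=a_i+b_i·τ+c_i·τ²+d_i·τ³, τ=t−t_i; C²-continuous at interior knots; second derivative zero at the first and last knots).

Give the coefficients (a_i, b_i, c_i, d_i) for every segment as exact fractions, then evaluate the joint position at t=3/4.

  seg 0: a=5 b=-13/6 c=0 d=1/6
  seg 1: a=3 b=-5/3 c=1/2 d=-1/18
S(3/4) = 441/128

Δ: Δ0=-2, Δ1=-2/3
row 1: diag=8, rhs=8; c'=3/8, d'=1
back: M1=1
M: M0=0, M1=1, M2=0
seg 0: a=5, c=M0/2=0, d=(M1−M0)/(6·1)=1/6, b=Δ0−h0·(2M0+M1)/6=-13/6
seg 1: a=3, c=M1/2=1/2, d=(M2−M1)/(6·3)=-1/18, b=Δ1−h1·(2M1+M2)/6=-5/3
t_q=3/4 → seg 0, τ=3/4; S=5+-13/6·τ+0·τ²+1/6·τ³=441/128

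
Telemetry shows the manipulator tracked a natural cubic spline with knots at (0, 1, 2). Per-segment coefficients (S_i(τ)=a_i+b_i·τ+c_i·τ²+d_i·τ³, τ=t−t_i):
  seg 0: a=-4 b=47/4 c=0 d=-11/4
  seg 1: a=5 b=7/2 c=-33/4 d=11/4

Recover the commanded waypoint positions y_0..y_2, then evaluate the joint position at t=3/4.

y_0=-4 y_1=5 y_2=3
S(3/4) = 935/256

y_0 = S_0(0) = a_0 = -4
y_1 = S_1(0) = a_1 = 5
y_2 = S_1(1) = 3
t_q=3/4 is in segment 0 (τ=3/4); S_0(τ)=935/256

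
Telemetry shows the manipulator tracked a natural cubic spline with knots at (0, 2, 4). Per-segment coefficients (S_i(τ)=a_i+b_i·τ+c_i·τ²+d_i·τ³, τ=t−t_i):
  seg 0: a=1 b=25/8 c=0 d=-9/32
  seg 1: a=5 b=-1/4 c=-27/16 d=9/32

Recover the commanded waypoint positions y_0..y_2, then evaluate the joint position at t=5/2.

y_0 = S_0(0) = a_0 = 1
y_1 = S_1(0) = a_1 = 5
y_2 = S_1(2) = 0
t_q=5/2 is in segment 1 (τ=1/2); S_1(τ)=1149/256

y_0=1 y_1=5 y_2=0
S(5/2) = 1149/256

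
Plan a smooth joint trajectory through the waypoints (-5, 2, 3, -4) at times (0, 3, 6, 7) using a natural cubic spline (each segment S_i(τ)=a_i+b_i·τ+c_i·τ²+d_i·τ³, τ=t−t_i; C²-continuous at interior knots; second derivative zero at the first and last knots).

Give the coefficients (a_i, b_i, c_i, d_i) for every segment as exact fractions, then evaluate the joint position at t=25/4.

  seg 0: a=-5 b=185/87 c=0 d=2/87
  seg 1: a=2 b=239/87 c=6/29 d=-88/261
  seg 2: a=3 b=-445/87 c=-82/29 d=82/87
S(25/4) = 1447/928

Δ: Δ0=7/3, Δ1=1/3, Δ2=-7
row 1: diag=12, rhs=-12; c'=1/4, d'=-1
row 2: denom=8−3·1/4=29/4; d'=(-44−3·-1)/(29/4)=-164/29
back: M2=-164/29
back: M1=-1−1/4·-164/29=12/29
M: M0=0, M1=12/29, M2=-164/29, M3=0
seg 0: a=-5, c=M0/2=0, d=(M1−M0)/(6·3)=2/87, b=Δ0−h0·(2M0+M1)/6=185/87
seg 1: a=2, c=M1/2=6/29, d=(M2−M1)/(6·3)=-88/261, b=Δ1−h1·(2M1+M2)/6=239/87
seg 2: a=3, c=M2/2=-82/29, d=(M3−M2)/(6·1)=82/87, b=Δ2−h2·(2M2+M3)/6=-445/87
t_q=25/4 → seg 2, τ=1/4; S=3+-445/87·τ+-82/29·τ²+82/87·τ³=1447/928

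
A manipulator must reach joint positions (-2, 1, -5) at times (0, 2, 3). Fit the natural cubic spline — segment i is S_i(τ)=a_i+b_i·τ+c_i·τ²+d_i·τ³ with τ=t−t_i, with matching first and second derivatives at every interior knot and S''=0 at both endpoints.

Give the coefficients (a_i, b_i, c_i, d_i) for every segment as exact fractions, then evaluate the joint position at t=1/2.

  seg 0: a=-2 b=4 c=0 d=-5/8
  seg 1: a=1 b=-7/2 c=-15/4 d=5/4
S(1/2) = -5/64

Δ: Δ0=3/2, Δ1=-6
row 1: diag=6, rhs=-45; c'=1/6, d'=-15/2
back: M1=-15/2
M: M0=0, M1=-15/2, M2=0
seg 0: a=-2, c=M0/2=0, d=(M1−M0)/(6·2)=-5/8, b=Δ0−h0·(2M0+M1)/6=4
seg 1: a=1, c=M1/2=-15/4, d=(M2−M1)/(6·1)=5/4, b=Δ1−h1·(2M1+M2)/6=-7/2
t_q=1/2 → seg 0, τ=1/2; S=-2+4·τ+0·τ²+-5/8·τ³=-5/64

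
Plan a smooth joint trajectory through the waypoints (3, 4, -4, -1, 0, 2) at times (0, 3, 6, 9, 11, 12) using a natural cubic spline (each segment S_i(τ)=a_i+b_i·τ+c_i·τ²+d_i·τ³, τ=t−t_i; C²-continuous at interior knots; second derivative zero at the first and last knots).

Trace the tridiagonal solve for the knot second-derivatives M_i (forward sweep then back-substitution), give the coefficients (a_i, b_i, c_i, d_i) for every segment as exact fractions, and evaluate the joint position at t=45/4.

  seg 0: a=3 b=823/576 c=0 d=-631/5184
  seg 1: a=4 b=-535/288 c=-631/576 d=1427/5184
  seg 2: a=-4 b=-575/576 c=199/144 d=-1237/5184
  seg 3: a=-1 b=245/288 c=-49/64 d=85/288
  seg 4: a=0 b=383/288 c=193/192 d=-193/576
S(45/4) = 4793/12288

Δ: Δ0=1/3, Δ1=-8/3, Δ2=1, Δ3=1/2, Δ4=2
row 1: diag=12, rhs=-18; c'=1/4, d'=-3/2
row 2: denom=12−3·1/4=45/4; d'=(22−3·-3/2)/(45/4)=106/45
row 3: denom=10−3·4/15=46/5; d'=(-3−3·106/45)/(46/5)=-151/138
row 4: denom=6−2·5/23=128/23; d'=(9−2·-151/138)/(128/23)=193/96
back: M4=193/96
back: M3=-151/138−5/23·193/96=-49/32
back: M2=106/45−4/15·-49/32=199/72
back: M1=-3/2−1/4·199/72=-631/288
M: M0=0, M1=-631/288, M2=199/72, M3=-49/32, M4=193/96, M5=0
seg 0: a=3, c=M0/2=0, d=(M1−M0)/(6·3)=-631/5184, b=Δ0−h0·(2M0+M1)/6=823/576
seg 1: a=4, c=M1/2=-631/576, d=(M2−M1)/(6·3)=1427/5184, b=Δ1−h1·(2M1+M2)/6=-535/288
seg 2: a=-4, c=M2/2=199/144, d=(M3−M2)/(6·3)=-1237/5184, b=Δ2−h2·(2M2+M3)/6=-575/576
seg 3: a=-1, c=M3/2=-49/64, d=(M4−M3)/(6·2)=85/288, b=Δ3−h3·(2M3+M4)/6=245/288
seg 4: a=0, c=M4/2=193/192, d=(M5−M4)/(6·1)=-193/576, b=Δ4−h4·(2M4+M5)/6=383/288
t_q=45/4 → seg 4, τ=1/4; S=0+383/288·τ+193/192·τ²+-193/576·τ³=4793/12288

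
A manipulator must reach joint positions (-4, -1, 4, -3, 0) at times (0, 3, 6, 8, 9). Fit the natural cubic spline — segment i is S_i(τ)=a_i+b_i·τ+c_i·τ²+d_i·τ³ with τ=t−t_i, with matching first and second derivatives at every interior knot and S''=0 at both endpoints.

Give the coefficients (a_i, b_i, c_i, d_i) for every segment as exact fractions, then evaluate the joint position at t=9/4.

Δ: Δ0=1, Δ1=5/3, Δ2=-7/2, Δ3=3
row 1: diag=12, rhs=4; c'=1/4, d'=1/3
row 2: denom=10−3·1/4=37/4; d'=(-31−3·1/3)/(37/4)=-128/37
row 3: denom=6−2·8/37=206/37; d'=(39−2·-128/37)/(206/37)=1699/206
back: M3=1699/206
back: M2=-128/37−8/37·1699/206=-540/103
back: M1=1/3−1/4·-540/103=508/309
M: M0=0, M1=508/309, M2=-540/103, M3=1699/206, M4=0
seg 0: a=-4, c=M0/2=0, d=(M1−M0)/(6·3)=254/2781, b=Δ0−h0·(2M0+M1)/6=55/309
seg 1: a=-1, c=M1/2=254/309, d=(M2−M1)/(6·3)=-1064/2781, b=Δ1−h1·(2M1+M2)/6=817/309
seg 2: a=4, c=M2/2=-270/103, d=(M3−M2)/(6·2)=2779/2472, b=Δ2−h2·(2M2+M3)/6=-851/309
seg 3: a=-3, c=M3/2=1699/412, d=(M4−M3)/(6·1)=-1699/1236, b=Δ3−h3·(2M3+M4)/6=155/618
t_q=9/4 → seg 0, τ=9/4; S=-4+55/309·τ+0·τ²+254/2781·τ³=-8435/3296

  seg 0: a=-4 b=55/309 c=0 d=254/2781
  seg 1: a=-1 b=817/309 c=254/309 d=-1064/2781
  seg 2: a=4 b=-851/309 c=-270/103 d=2779/2472
  seg 3: a=-3 b=155/618 c=1699/412 d=-1699/1236
S(9/4) = -8435/3296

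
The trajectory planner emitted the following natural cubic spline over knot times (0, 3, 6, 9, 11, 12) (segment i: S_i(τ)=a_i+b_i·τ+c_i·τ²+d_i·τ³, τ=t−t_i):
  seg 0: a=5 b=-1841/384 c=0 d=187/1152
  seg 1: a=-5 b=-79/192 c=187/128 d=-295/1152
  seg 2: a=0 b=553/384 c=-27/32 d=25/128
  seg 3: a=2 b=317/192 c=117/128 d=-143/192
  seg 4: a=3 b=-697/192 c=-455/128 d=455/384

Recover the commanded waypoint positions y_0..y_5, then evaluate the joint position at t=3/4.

y_0 = S_0(0) = a_0 = 5
y_1 = S_1(0) = a_1 = -5
y_2 = S_2(0) = a_2 = 0
y_3 = S_3(0) = a_3 = 2
y_4 = S_4(0) = a_4 = 3
y_5 = S_4(1) = -3
t_q=3/4 is in segment 0 (τ=3/4); S_0(τ)=12065/8192

y_0=5 y_1=-5 y_2=0 y_3=2 y_4=3 y_5=-3
S(3/4) = 12065/8192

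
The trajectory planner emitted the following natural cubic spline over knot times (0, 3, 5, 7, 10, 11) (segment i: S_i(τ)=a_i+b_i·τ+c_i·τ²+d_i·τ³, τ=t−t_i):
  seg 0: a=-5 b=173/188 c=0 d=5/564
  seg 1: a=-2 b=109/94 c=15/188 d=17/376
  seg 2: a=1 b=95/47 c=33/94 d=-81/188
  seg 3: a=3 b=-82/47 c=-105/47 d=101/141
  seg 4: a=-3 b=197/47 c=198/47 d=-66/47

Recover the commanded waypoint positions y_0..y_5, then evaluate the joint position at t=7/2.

y_0 = S_0(0) = a_0 = -5
y_1 = S_1(0) = a_1 = -2
y_2 = S_2(0) = a_2 = 1
y_3 = S_3(0) = a_3 = 3
y_4 = S_4(0) = a_4 = -3
y_5 = S_4(1) = 4
t_q=7/2 is in segment 1 (τ=1/2); S_1(τ)=-4195/3008

y_0=-5 y_1=-2 y_2=1 y_3=3 y_4=-3 y_5=4
S(7/2) = -4195/3008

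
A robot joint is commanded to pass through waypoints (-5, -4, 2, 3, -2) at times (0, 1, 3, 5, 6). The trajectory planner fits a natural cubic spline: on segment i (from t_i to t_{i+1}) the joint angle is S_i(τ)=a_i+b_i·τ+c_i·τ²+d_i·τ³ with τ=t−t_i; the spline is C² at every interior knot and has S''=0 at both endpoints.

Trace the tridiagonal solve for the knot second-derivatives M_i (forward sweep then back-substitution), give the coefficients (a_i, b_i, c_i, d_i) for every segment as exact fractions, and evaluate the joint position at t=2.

  seg 0: a=-5 b=3/5 c=0 d=2/5
  seg 1: a=-4 b=9/5 c=6/5 d=-3/10
  seg 2: a=2 b=3 c=-3/5 d=-13/40
  seg 3: a=3 b=-33/10 c=-51/20 d=17/20
S(2) = -13/10

Δ: Δ0=1, Δ1=3, Δ2=1/2, Δ3=-5
row 1: diag=6, rhs=12; c'=1/3, d'=2
row 2: denom=8−2·1/3=22/3; d'=(-15−2·2)/(22/3)=-57/22
row 3: denom=6−2·3/11=60/11; d'=(-33−2·-57/22)/(60/11)=-51/10
back: M3=-51/10
back: M2=-57/22−3/11·-51/10=-6/5
back: M1=2−1/3·-6/5=12/5
M: M0=0, M1=12/5, M2=-6/5, M3=-51/10, M4=0
seg 0: a=-5, c=M0/2=0, d=(M1−M0)/(6·1)=2/5, b=Δ0−h0·(2M0+M1)/6=3/5
seg 1: a=-4, c=M1/2=6/5, d=(M2−M1)/(6·2)=-3/10, b=Δ1−h1·(2M1+M2)/6=9/5
seg 2: a=2, c=M2/2=-3/5, d=(M3−M2)/(6·2)=-13/40, b=Δ2−h2·(2M2+M3)/6=3
seg 3: a=3, c=M3/2=-51/20, d=(M4−M3)/(6·1)=17/20, b=Δ3−h3·(2M3+M4)/6=-33/10
t_q=2 → seg 1, τ=1; S=-4+9/5·τ+6/5·τ²+-3/10·τ³=-13/10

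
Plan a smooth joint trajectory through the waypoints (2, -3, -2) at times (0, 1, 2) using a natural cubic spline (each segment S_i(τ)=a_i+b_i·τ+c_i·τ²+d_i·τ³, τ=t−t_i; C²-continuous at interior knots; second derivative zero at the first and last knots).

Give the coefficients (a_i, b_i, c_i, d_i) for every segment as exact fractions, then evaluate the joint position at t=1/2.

Δ: Δ0=-5, Δ1=1
row 1: diag=4, rhs=36; c'=1/4, d'=9
back: M1=9
M: M0=0, M1=9, M2=0
seg 0: a=2, c=M0/2=0, d=(M1−M0)/(6·1)=3/2, b=Δ0−h0·(2M0+M1)/6=-13/2
seg 1: a=-3, c=M1/2=9/2, d=(M2−M1)/(6·1)=-3/2, b=Δ1−h1·(2M1+M2)/6=-2
t_q=1/2 → seg 0, τ=1/2; S=2+-13/2·τ+0·τ²+3/2·τ³=-17/16

  seg 0: a=2 b=-13/2 c=0 d=3/2
  seg 1: a=-3 b=-2 c=9/2 d=-3/2
S(1/2) = -17/16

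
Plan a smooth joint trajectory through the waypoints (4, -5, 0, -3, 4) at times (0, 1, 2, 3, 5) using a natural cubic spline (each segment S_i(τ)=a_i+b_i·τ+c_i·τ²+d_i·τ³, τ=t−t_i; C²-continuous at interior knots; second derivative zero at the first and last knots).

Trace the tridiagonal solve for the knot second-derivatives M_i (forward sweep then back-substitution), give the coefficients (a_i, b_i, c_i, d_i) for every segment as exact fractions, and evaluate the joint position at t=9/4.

  seg 0: a=4 b=-2301/172 c=0 d=753/172
  seg 1: a=-5 b=-21/86 c=2259/172 d=-1357/172
  seg 2: a=0 b=405/172 c=-453/43 d=891/172
  seg 3: a=-3 b=-273/86 c=861/172 d=-287/344
S(9/4) = 123/11008

Δ: Δ0=-9, Δ1=5, Δ2=-3, Δ3=7/2
row 1: diag=4, rhs=84; c'=1/4, d'=21
row 2: denom=4−1·1/4=15/4; d'=(-48−1·21)/(15/4)=-92/5
row 3: denom=6−1·4/15=86/15; d'=(39−1·-92/5)/(86/15)=861/86
back: M3=861/86
back: M2=-92/5−4/15·861/86=-906/43
back: M1=21−1/4·-906/43=2259/86
M: M0=0, M1=2259/86, M2=-906/43, M3=861/86, M4=0
seg 0: a=4, c=M0/2=0, d=(M1−M0)/(6·1)=753/172, b=Δ0−h0·(2M0+M1)/6=-2301/172
seg 1: a=-5, c=M1/2=2259/172, d=(M2−M1)/(6·1)=-1357/172, b=Δ1−h1·(2M1+M2)/6=-21/86
seg 2: a=0, c=M2/2=-453/43, d=(M3−M2)/(6·1)=891/172, b=Δ2−h2·(2M2+M3)/6=405/172
seg 3: a=-3, c=M3/2=861/172, d=(M4−M3)/(6·2)=-287/344, b=Δ3−h3·(2M3+M4)/6=-273/86
t_q=9/4 → seg 2, τ=1/4; S=0+405/172·τ+-453/43·τ²+891/172·τ³=123/11008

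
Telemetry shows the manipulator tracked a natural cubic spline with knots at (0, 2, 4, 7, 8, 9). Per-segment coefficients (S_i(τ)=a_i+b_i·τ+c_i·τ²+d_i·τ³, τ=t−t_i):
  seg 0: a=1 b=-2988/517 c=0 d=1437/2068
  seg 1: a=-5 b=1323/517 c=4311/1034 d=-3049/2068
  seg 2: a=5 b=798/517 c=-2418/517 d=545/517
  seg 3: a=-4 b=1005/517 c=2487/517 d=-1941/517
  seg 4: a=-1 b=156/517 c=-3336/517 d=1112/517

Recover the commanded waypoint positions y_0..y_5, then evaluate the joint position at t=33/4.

y_0 = S_0(0) = a_0 = 1
y_1 = S_1(0) = a_1 = -5
y_2 = S_2(0) = a_2 = 5
y_3 = S_3(0) = a_3 = -4
y_4 = S_4(0) = a_4 = -1
y_5 = S_4(1) = -5
t_q=33/4 is in segment 4 (τ=1/4); S_4(τ)=-5353/4136

y_0=1 y_1=-5 y_2=5 y_3=-4 y_4=-1 y_5=-5
S(33/4) = -5353/4136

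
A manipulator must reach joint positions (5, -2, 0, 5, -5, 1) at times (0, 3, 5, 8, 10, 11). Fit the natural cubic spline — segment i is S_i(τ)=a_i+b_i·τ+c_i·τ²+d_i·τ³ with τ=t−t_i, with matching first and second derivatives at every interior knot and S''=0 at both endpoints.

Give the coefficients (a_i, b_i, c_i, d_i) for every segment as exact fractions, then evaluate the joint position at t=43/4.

Δ: Δ0=-7/3, Δ1=1, Δ2=5/3, Δ3=-5, Δ4=6
row 1: diag=10, rhs=20; c'=1/5, d'=2
row 2: denom=10−2·1/5=48/5; d'=(4−2·2)/(48/5)=0
row 3: denom=10−3·5/16=145/16; d'=(-40−3·0)/(145/16)=-128/29
row 4: denom=6−2·32/145=806/145; d'=(66−2·-128/29)/(806/145)=175/13
back: M4=175/13
back: M3=-128/29−32/145·175/13=-96/13
back: M2=0−5/16·-96/13=30/13
back: M1=2−1/5·30/13=20/13
M: M0=0, M1=20/13, M2=30/13, M3=-96/13, M4=175/13, M5=0
seg 0: a=5, c=M0/2=0, d=(M1−M0)/(6·3)=10/117, b=Δ0−h0·(2M0+M1)/6=-121/39
seg 1: a=-2, c=M1/2=10/13, d=(M2−M1)/(6·2)=5/78, b=Δ1−h1·(2M1+M2)/6=-31/39
seg 2: a=0, c=M2/2=15/13, d=(M3−M2)/(6·3)=-7/13, b=Δ2−h2·(2M2+M3)/6=119/39
seg 3: a=5, c=M3/2=-48/13, d=(M4−M3)/(6·2)=271/156, b=Δ3−h3·(2M3+M4)/6=-178/39
seg 4: a=-5, c=M4/2=175/26, d=(M5−M4)/(6·1)=-175/78, b=Δ4−h4·(2M4+M5)/6=59/39
t_q=43/4 → seg 4, τ=3/4; S=-5+59/39·τ+175/26·τ²+-175/78·τ³=-1707/1664

  seg 0: a=5 b=-121/39 c=0 d=10/117
  seg 1: a=-2 b=-31/39 c=10/13 d=5/78
  seg 2: a=0 b=119/39 c=15/13 d=-7/13
  seg 3: a=5 b=-178/39 c=-48/13 d=271/156
  seg 4: a=-5 b=59/39 c=175/26 d=-175/78
S(43/4) = -1707/1664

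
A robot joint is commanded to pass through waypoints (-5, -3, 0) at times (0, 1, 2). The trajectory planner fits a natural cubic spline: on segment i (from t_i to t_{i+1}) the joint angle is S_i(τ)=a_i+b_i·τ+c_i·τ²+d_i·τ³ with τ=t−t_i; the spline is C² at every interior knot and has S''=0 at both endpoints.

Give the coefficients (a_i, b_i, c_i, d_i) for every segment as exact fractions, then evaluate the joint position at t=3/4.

Δ: Δ0=2, Δ1=3
row 1: diag=4, rhs=6; c'=1/4, d'=3/2
back: M1=3/2
M: M0=0, M1=3/2, M2=0
seg 0: a=-5, c=M0/2=0, d=(M1−M0)/(6·1)=1/4, b=Δ0−h0·(2M0+M1)/6=7/4
seg 1: a=-3, c=M1/2=3/4, d=(M2−M1)/(6·1)=-1/4, b=Δ1−h1·(2M1+M2)/6=5/2
t_q=3/4 → seg 0, τ=3/4; S=-5+7/4·τ+0·τ²+1/4·τ³=-917/256

  seg 0: a=-5 b=7/4 c=0 d=1/4
  seg 1: a=-3 b=5/2 c=3/4 d=-1/4
S(3/4) = -917/256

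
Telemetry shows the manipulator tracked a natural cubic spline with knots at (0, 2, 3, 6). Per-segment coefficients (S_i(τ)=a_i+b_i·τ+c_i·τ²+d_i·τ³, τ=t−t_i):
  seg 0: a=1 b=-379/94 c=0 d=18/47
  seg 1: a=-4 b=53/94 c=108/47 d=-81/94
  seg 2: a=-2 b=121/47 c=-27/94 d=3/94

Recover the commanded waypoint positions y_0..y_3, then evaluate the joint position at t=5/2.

y_0=1 y_1=-4 y_2=-2 y_3=4
S(5/2) = -2445/752

y_0 = S_0(0) = a_0 = 1
y_1 = S_1(0) = a_1 = -4
y_2 = S_2(0) = a_2 = -2
y_3 = S_2(3) = 4
t_q=5/2 is in segment 1 (τ=1/2); S_1(τ)=-2445/752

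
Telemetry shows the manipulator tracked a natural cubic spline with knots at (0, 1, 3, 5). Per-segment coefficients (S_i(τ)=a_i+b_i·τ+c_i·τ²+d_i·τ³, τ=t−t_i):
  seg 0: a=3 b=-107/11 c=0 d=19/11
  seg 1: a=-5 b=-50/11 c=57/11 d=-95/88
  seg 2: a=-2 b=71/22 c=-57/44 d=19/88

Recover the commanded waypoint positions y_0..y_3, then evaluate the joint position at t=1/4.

y_0 = S_0(0) = a_0 = 3
y_1 = S_1(0) = a_1 = -5
y_2 = S_2(0) = a_2 = -2
y_3 = S_2(2) = 1
t_q=1/4 is in segment 0 (τ=1/4); S_0(τ)=419/704

y_0=3 y_1=-5 y_2=-2 y_3=1
S(1/4) = 419/704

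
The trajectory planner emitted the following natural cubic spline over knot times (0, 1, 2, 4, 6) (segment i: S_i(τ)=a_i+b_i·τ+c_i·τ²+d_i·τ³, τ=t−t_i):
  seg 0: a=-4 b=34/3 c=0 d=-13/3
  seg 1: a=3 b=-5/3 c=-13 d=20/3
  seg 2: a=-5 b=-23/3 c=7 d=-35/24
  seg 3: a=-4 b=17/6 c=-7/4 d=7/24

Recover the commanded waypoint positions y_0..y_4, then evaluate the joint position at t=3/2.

y_0=-4 y_1=3 y_2=-5 y_3=-4 y_4=-3
S(3/2) = -1/4

y_0 = S_0(0) = a_0 = -4
y_1 = S_1(0) = a_1 = 3
y_2 = S_2(0) = a_2 = -5
y_3 = S_3(0) = a_3 = -4
y_4 = S_3(2) = -3
t_q=3/2 is in segment 1 (τ=1/2); S_1(τ)=-1/4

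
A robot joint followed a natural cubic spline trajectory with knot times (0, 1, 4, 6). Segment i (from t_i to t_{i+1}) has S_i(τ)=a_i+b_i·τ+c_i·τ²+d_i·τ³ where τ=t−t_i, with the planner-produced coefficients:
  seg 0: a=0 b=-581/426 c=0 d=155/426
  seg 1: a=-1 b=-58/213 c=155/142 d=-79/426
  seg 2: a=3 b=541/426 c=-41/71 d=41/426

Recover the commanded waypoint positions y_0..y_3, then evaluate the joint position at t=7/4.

y_0 = S_0(0) = a_0 = 0
y_1 = S_1(0) = a_1 = -1
y_2 = S_2(0) = a_2 = 3
y_3 = S_2(2) = 4
t_q=7/4 is in segment 1 (τ=3/4); S_1(τ)=-6075/9088

y_0=0 y_1=-1 y_2=3 y_3=4
S(7/4) = -6075/9088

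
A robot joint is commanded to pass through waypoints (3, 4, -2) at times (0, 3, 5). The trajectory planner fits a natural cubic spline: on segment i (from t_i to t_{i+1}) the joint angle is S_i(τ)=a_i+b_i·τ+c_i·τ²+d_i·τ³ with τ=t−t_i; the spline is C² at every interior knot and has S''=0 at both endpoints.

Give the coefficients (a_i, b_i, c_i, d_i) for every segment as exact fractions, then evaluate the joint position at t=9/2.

  seg 0: a=3 b=4/3 c=0 d=-1/9
  seg 1: a=4 b=-5/3 c=-1 d=1/6
S(9/2) = -3/16

Δ: Δ0=1/3, Δ1=-3
row 1: diag=10, rhs=-20; c'=1/5, d'=-2
back: M1=-2
M: M0=0, M1=-2, M2=0
seg 0: a=3, c=M0/2=0, d=(M1−M0)/(6·3)=-1/9, b=Δ0−h0·(2M0+M1)/6=4/3
seg 1: a=4, c=M1/2=-1, d=(M2−M1)/(6·2)=1/6, b=Δ1−h1·(2M1+M2)/6=-5/3
t_q=9/2 → seg 1, τ=3/2; S=4+-5/3·τ+-1·τ²+1/6·τ³=-3/16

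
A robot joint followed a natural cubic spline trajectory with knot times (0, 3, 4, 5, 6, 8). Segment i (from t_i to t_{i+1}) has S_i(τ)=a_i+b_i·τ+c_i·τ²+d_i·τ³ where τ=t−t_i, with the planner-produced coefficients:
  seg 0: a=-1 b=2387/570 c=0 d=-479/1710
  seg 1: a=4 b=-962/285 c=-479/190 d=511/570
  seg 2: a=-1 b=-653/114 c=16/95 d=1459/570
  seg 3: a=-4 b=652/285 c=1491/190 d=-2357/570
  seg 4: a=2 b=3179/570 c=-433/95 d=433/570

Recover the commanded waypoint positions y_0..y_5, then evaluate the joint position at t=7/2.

y_0=-1 y_1=4 y_2=-1 y_3=-4 y_4=2 y_5=1
S(7/2) = 2727/1520

y_0 = S_0(0) = a_0 = -1
y_1 = S_1(0) = a_1 = 4
y_2 = S_2(0) = a_2 = -1
y_3 = S_3(0) = a_3 = -4
y_4 = S_4(0) = a_4 = 2
y_5 = S_4(2) = 1
t_q=7/2 is in segment 1 (τ=1/2); S_1(τ)=2727/1520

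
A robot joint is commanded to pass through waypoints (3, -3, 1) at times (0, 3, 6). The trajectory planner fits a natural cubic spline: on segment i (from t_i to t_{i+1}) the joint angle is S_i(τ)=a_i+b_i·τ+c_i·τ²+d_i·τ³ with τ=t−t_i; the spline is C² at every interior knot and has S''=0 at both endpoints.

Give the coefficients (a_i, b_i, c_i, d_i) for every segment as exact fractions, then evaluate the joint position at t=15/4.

Δ: Δ0=-2, Δ1=4/3
row 1: diag=12, rhs=20; c'=1/4, d'=5/3
back: M1=5/3
M: M0=0, M1=5/3, M2=0
seg 0: a=3, c=M0/2=0, d=(M1−M0)/(6·3)=5/54, b=Δ0−h0·(2M0+M1)/6=-17/6
seg 1: a=-3, c=M1/2=5/6, d=(M2−M1)/(6·3)=-5/54, b=Δ1−h1·(2M1+M2)/6=-1/3
t_q=15/4 → seg 1, τ=3/4; S=-3+-1/3·τ+5/6·τ²+-5/54·τ³=-361/128

  seg 0: a=3 b=-17/6 c=0 d=5/54
  seg 1: a=-3 b=-1/3 c=5/6 d=-5/54
S(15/4) = -361/128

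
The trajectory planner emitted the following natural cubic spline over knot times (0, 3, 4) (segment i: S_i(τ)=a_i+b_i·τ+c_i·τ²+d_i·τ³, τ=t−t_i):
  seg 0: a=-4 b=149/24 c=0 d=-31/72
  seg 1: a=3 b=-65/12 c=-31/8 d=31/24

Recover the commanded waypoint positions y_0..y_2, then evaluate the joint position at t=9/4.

y_0=-4 y_1=3 y_2=-5
S(9/4) = 2593/512

y_0 = S_0(0) = a_0 = -4
y_1 = S_1(0) = a_1 = 3
y_2 = S_1(1) = -5
t_q=9/4 is in segment 0 (τ=9/4); S_0(τ)=2593/512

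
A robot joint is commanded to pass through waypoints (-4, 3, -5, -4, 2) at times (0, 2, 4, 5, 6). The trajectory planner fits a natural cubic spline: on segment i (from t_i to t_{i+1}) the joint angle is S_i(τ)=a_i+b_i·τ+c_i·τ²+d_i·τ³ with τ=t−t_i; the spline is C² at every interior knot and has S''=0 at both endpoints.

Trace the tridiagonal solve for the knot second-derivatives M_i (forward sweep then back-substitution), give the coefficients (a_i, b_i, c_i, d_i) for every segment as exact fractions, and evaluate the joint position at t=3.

Δ: Δ0=7/2, Δ1=-4, Δ2=1, Δ3=6
row 1: diag=8, rhs=-45; c'=1/4, d'=-45/8
row 2: denom=6−2·1/4=11/2; d'=(30−2·-45/8)/(11/2)=15/2
row 3: denom=4−1·2/11=42/11; d'=(30−1·15/2)/(42/11)=165/28
back: M3=165/28
back: M2=15/2−2/11·165/28=45/7
back: M1=-45/8−1/4·45/7=-405/56
M: M0=0, M1=-405/56, M2=45/7, M3=165/28, M4=0
seg 0: a=-4, c=M0/2=0, d=(M1−M0)/(6·2)=-135/224, b=Δ0−h0·(2M0+M1)/6=331/56
seg 1: a=3, c=M1/2=-405/112, d=(M2−M1)/(6·2)=255/224, b=Δ1−h1·(2M1+M2)/6=-37/28
seg 2: a=-5, c=M2/2=45/14, d=(M3−M2)/(6·1)=-5/56, b=Δ2−h2·(2M2+M3)/6=-17/8
seg 3: a=-4, c=M3/2=165/56, d=(M4−M3)/(6·1)=-55/56, b=Δ3−h3·(2M3+M4)/6=113/28
t_q=3 → seg 1, τ=1; S=3+-37/28·τ+-405/112·τ²+255/224·τ³=-179/224

  seg 0: a=-4 b=331/56 c=0 d=-135/224
  seg 1: a=3 b=-37/28 c=-405/112 d=255/224
  seg 2: a=-5 b=-17/8 c=45/14 d=-5/56
  seg 3: a=-4 b=113/28 c=165/56 d=-55/56
S(3) = -179/224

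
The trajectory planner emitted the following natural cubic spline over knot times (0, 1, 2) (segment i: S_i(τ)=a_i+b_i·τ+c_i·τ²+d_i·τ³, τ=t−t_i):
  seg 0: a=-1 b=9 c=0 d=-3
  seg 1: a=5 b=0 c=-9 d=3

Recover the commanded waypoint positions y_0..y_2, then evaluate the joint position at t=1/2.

y_0=-1 y_1=5 y_2=-1
S(1/2) = 25/8

y_0 = S_0(0) = a_0 = -1
y_1 = S_1(0) = a_1 = 5
y_2 = S_1(1) = -1
t_q=1/2 is in segment 0 (τ=1/2); S_0(τ)=25/8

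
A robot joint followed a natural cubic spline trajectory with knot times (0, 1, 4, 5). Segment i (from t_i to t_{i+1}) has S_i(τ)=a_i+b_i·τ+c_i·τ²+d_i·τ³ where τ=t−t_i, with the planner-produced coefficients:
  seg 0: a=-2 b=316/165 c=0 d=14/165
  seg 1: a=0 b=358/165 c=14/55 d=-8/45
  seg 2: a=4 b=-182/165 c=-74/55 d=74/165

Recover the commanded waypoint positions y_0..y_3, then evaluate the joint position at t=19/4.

y_0 = S_0(0) = a_0 = -2
y_1 = S_1(0) = a_1 = 0
y_2 = S_2(0) = a_2 = 4
y_3 = S_2(1) = 2
t_q=19/4 is in segment 2 (τ=3/4); S_2(τ)=917/352

y_0=-2 y_1=0 y_2=4 y_3=2
S(19/4) = 917/352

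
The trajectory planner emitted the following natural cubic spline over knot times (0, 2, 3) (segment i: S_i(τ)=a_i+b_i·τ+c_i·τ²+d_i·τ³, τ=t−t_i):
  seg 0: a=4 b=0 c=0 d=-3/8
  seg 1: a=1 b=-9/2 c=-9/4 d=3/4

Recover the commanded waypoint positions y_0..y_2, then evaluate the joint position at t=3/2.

y_0 = S_0(0) = a_0 = 4
y_1 = S_1(0) = a_1 = 1
y_2 = S_1(1) = -5
t_q=3/2 is in segment 0 (τ=3/2); S_0(τ)=175/64

y_0=4 y_1=1 y_2=-5
S(3/2) = 175/64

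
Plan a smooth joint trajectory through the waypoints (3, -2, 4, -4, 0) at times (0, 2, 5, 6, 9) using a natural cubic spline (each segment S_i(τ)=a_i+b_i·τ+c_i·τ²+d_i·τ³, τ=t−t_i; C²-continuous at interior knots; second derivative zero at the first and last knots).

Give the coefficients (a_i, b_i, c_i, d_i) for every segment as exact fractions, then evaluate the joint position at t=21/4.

Δ: Δ0=-5/2, Δ1=2, Δ2=-8, Δ3=4/3
row 1: diag=10, rhs=27; c'=3/10, d'=27/10
row 2: denom=8−3·3/10=71/10; d'=(-60−3·27/10)/(71/10)=-681/71
row 3: denom=8−1·10/71=558/71; d'=(56−1·-681/71)/(558/71)=4657/558
back: M3=4657/558
back: M2=-681/71−10/71·4657/558=-3004/279
back: M1=27/10−3/10·-3004/279=1103/186
M: M0=0, M1=1103/186, M2=-3004/279, M3=4657/558, M4=0
seg 0: a=3, c=M0/2=0, d=(M1−M0)/(6·2)=1103/2232, b=Δ0−h0·(2M0+M1)/6=-1249/279
seg 1: a=-2, c=M1/2=1103/372, d=(M2−M1)/(6·3)=-9317/10044, b=Δ1−h1·(2M1+M2)/6=811/558
seg 2: a=4, c=M2/2=-1502/279, d=(M3−M2)/(6·1)=395/124, b=Δ2−h2·(2M2+M3)/6=-6475/1116
seg 3: a=-4, c=M3/2=4657/1116, d=(M4−M3)/(6·3)=-4657/10044, b=Δ3−h3·(2M3+M4)/6=-3913/558
t_q=21/4 → seg 2, τ=1/4; S=4+-6475/1116·τ+-1502/279·τ²+395/124·τ³=53873/23808

  seg 0: a=3 b=-1249/279 c=0 d=1103/2232
  seg 1: a=-2 b=811/558 c=1103/372 d=-9317/10044
  seg 2: a=4 b=-6475/1116 c=-1502/279 d=395/124
  seg 3: a=-4 b=-3913/558 c=4657/1116 d=-4657/10044
S(21/4) = 53873/23808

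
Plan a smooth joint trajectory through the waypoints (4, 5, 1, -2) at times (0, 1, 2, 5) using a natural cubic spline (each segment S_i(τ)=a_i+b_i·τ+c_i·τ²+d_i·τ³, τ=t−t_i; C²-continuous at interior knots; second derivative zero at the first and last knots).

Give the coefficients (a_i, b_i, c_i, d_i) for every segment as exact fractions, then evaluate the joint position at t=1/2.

Δ: Δ0=1, Δ1=-4, Δ2=-1
row 1: diag=4, rhs=-30; c'=1/4, d'=-15/2
row 2: denom=8−1·1/4=31/4; d'=(18−1·-15/2)/(31/4)=102/31
back: M2=102/31
back: M1=-15/2−1/4·102/31=-258/31
M: M0=0, M1=-258/31, M2=102/31, M3=0
seg 0: a=4, c=M0/2=0, d=(M1−M0)/(6·1)=-43/31, b=Δ0−h0·(2M0+M1)/6=74/31
seg 1: a=5, c=M1/2=-129/31, d=(M2−M1)/(6·1)=60/31, b=Δ1−h1·(2M1+M2)/6=-55/31
seg 2: a=1, c=M2/2=51/31, d=(M3−M2)/(6·3)=-17/93, b=Δ2−h2·(2M2+M3)/6=-133/31
t_q=1/2 → seg 0, τ=1/2; S=4+74/31·τ+0·τ²+-43/31·τ³=1245/248

  seg 0: a=4 b=74/31 c=0 d=-43/31
  seg 1: a=5 b=-55/31 c=-129/31 d=60/31
  seg 2: a=1 b=-133/31 c=51/31 d=-17/93
S(1/2) = 1245/248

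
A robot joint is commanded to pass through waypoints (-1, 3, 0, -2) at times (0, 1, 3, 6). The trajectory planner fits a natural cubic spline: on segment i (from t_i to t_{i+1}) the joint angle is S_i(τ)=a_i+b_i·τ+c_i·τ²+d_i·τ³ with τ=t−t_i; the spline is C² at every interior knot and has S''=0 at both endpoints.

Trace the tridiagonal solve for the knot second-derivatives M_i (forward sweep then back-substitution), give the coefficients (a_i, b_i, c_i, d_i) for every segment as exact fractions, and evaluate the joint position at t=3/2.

  seg 0: a=-1 b=421/84 c=0 d=-85/84
  seg 1: a=3 b=83/42 c=-85/28 d=109/168
  seg 2: a=0 b=-50/21 c=6/7 d=-2/21
S(3/2) = 1483/448

Δ: Δ0=4, Δ1=-3/2, Δ2=-2/3
row 1: diag=6, rhs=-33; c'=1/3, d'=-11/2
row 2: denom=10−2·1/3=28/3; d'=(5−2·-11/2)/(28/3)=12/7
back: M2=12/7
back: M1=-11/2−1/3·12/7=-85/14
M: M0=0, M1=-85/14, M2=12/7, M3=0
seg 0: a=-1, c=M0/2=0, d=(M1−M0)/(6·1)=-85/84, b=Δ0−h0·(2M0+M1)/6=421/84
seg 1: a=3, c=M1/2=-85/28, d=(M2−M1)/(6·2)=109/168, b=Δ1−h1·(2M1+M2)/6=83/42
seg 2: a=0, c=M2/2=6/7, d=(M3−M2)/(6·3)=-2/21, b=Δ2−h2·(2M2+M3)/6=-50/21
t_q=3/2 → seg 1, τ=1/2; S=3+83/42·τ+-85/28·τ²+109/168·τ³=1483/448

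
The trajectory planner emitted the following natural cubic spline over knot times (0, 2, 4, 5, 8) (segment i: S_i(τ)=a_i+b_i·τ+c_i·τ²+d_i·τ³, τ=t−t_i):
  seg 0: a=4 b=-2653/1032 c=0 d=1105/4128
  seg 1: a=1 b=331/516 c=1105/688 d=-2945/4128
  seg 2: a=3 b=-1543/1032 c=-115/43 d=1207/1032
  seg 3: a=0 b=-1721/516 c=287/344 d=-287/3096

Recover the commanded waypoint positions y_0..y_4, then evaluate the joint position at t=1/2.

y_0 = S_0(0) = a_0 = 4
y_1 = S_1(0) = a_1 = 1
y_2 = S_2(0) = a_2 = 3
y_3 = S_3(0) = a_3 = 0
y_4 = S_3(3) = -5
t_q=1/2 is in segment 0 (τ=1/2); S_0(τ)=30251/11008

y_0=4 y_1=1 y_2=3 y_3=0 y_4=-5
S(1/2) = 30251/11008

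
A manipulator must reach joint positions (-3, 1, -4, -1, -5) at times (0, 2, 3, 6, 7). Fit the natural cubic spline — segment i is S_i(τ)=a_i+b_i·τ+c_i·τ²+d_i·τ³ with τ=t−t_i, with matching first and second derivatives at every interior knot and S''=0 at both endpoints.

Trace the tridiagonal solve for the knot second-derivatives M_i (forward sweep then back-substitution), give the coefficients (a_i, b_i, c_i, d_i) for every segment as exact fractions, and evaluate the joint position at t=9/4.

Δ: Δ0=2, Δ1=-5, Δ2=1, Δ3=-4
row 1: diag=6, rhs=-42; c'=1/6, d'=-7
row 2: denom=8−1·1/6=47/6; d'=(36−1·-7)/(47/6)=258/47
row 3: denom=8−3·18/47=322/47; d'=(-30−3·258/47)/(322/47)=-156/23
back: M3=-156/23
back: M2=258/47−18/47·-156/23=186/23
back: M1=-7−1/6·186/23=-192/23
M: M0=0, M1=-192/23, M2=186/23, M3=-156/23, M4=0
seg 0: a=-3, c=M0/2=0, d=(M1−M0)/(6·2)=-16/23, b=Δ0−h0·(2M0+M1)/6=110/23
seg 1: a=1, c=M1/2=-96/23, d=(M2−M1)/(6·1)=63/23, b=Δ1−h1·(2M1+M2)/6=-82/23
seg 2: a=-4, c=M2/2=93/23, d=(M3−M2)/(6·3)=-19/23, b=Δ2−h2·(2M2+M3)/6=-85/23
seg 3: a=-1, c=M3/2=-78/23, d=(M4−M3)/(6·1)=26/23, b=Δ3−h3·(2M3+M4)/6=-40/23
t_q=9/4 → seg 1, τ=1/4; S=1+-82/23·τ+-96/23·τ²+63/23·τ³=-7/64

  seg 0: a=-3 b=110/23 c=0 d=-16/23
  seg 1: a=1 b=-82/23 c=-96/23 d=63/23
  seg 2: a=-4 b=-85/23 c=93/23 d=-19/23
  seg 3: a=-1 b=-40/23 c=-78/23 d=26/23
S(9/4) = -7/64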